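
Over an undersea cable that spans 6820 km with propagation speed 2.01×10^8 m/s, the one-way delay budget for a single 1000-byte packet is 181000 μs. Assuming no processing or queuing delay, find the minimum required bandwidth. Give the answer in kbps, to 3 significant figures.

54.4 kbps

L = 8000 bits.
Propagation delay = 6820000 / 2.01e+08 = 33930.3 μs.
Transmission budget = 181000 − 33930.3 = 147070 μs.
R ≥ L / t_tx = 8000 bits / 0.14707 s = 54.4 kbps.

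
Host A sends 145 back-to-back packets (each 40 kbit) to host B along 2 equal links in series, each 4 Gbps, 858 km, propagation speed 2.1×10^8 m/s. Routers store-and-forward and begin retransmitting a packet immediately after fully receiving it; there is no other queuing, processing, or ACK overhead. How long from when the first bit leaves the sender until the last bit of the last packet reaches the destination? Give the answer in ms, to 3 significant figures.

9.63 ms

Per-hop transmission t_tx = L/R = 40000/4000000000 = 0.01 ms.
Per-hop propagation t_prop = 858000/210000000 = 4.08571 ms.
Pipeline fill: first packet needs 2·t_tx to clear all hops; remaining 144 packets each add one t_tx.
Total = (2+145-1)·t_tx + 2·t_prop = 146·0.01 + 2·4.08571 = 9.63 ms.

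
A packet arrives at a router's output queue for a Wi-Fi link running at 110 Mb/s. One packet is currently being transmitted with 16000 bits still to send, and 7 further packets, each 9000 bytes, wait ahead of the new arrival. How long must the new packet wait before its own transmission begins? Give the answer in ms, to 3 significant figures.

Each queued packet: L/R = 72000/110000000 = 0.654545 ms.
7 queued → 4.58182 ms.
Plus remaining 16000 bits of current packet: 0.145455 ms.
Queuing delay = 4.73 ms.

4.73 ms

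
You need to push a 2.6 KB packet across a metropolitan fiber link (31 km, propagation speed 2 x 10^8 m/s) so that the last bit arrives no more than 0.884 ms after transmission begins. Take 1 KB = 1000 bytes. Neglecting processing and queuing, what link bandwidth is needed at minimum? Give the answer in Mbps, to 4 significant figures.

28.53 Mbps

L = 20800 bits.
Propagation delay = 31000 / 200000000 = 0.155 ms.
Transmission budget = 0.884 − 0.155 = 0.729 ms.
R ≥ L / t_tx = 20800 bits / 0.000729 s = 28.53 Mbps.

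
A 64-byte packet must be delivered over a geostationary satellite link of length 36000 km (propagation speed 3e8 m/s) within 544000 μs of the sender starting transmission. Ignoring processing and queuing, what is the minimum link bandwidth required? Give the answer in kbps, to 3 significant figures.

1.21 kbps

L = 512 bits.
Propagation delay = 36000000 / 300000000 = 120000 μs.
Transmission budget = 544000 − 120000 = 424000 μs.
R ≥ L / t_tx = 512 bits / 0.424 s = 1.21 kbps.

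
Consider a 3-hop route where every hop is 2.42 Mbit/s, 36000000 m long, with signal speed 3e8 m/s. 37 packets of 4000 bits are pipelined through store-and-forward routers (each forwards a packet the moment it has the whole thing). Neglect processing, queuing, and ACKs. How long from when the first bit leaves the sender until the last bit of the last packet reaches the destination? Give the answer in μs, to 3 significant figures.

424000 μs

Per-hop transmission t_tx = L/R = 4000/2420000 = 1652.89 μs.
Per-hop propagation t_prop = 36000000/300000000 = 120000 μs.
Pipeline fill: first packet needs 3·t_tx to clear all hops; remaining 36 packets each add one t_tx.
Total = (3+37-1)·t_tx + 3·t_prop = 39·1652.89 + 3·120000 = 424000 μs.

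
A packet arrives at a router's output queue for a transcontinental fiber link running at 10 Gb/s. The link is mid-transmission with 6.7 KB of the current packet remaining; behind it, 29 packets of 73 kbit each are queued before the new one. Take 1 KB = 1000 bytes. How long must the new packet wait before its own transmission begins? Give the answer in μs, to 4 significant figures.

Each queued packet: L/R = 73000/10000000000 = 7.3 μs.
29 queued → 211.7 μs.
Plus remaining 53600 bits of current packet: 5.36 μs.
Queuing delay = 217.1 μs.

217.1 μs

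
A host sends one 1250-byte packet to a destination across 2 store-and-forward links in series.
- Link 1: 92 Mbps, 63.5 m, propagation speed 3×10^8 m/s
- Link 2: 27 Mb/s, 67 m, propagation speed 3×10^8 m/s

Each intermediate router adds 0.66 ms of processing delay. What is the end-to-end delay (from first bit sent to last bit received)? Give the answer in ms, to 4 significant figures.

1.140 ms

L = 1250 × 8 = 10000 bits.
Transmission delays (L/R per hop): 0.108696, 0.37037 ms; sum = 0.479066 ms.
Propagation delays (d/s per hop): 0.000211667, 0.000223333 ms; sum = 0.000435 ms.
Processing at 1 router(s): 1 × 0.66 ms = 0.66 ms.
End-to-end = 1.140 ms.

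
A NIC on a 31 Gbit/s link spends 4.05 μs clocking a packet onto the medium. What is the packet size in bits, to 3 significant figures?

126000 bits

L = R × t_tx = 31000000000 b/s × 4.05e-06 s = 125550 bits.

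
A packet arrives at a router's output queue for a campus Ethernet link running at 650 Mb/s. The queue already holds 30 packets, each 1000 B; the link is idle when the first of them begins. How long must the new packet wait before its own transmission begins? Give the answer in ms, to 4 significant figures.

Each queued packet: L/R = 8000/650000000 = 0.0123077 ms.
30 queued → 0.369231 ms.
Queuing delay = 0.3692 ms.

0.3692 ms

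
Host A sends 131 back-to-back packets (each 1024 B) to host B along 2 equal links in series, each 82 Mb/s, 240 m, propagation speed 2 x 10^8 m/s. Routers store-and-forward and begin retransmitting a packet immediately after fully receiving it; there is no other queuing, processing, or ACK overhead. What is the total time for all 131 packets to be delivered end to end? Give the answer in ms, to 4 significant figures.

Per-hop transmission t_tx = L/R = 8192/82000000 = 0.0999024 ms.
Per-hop propagation t_prop = 240/200000000 = 0.0012 ms.
Pipeline fill: first packet needs 2·t_tx to clear all hops; remaining 130 packets each add one t_tx.
Total = (2+131-1)·t_tx + 2·t_prop = 132·0.0999024 + 2·0.0012 = 13.19 ms.

13.19 ms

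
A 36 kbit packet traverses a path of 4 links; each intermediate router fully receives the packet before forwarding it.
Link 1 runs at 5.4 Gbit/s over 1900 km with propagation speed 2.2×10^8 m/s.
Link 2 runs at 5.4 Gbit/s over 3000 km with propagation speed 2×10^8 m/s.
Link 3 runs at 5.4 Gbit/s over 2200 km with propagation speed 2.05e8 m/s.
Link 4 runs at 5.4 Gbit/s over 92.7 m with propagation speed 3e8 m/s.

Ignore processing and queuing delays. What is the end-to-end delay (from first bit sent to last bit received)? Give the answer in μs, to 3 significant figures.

34400 μs

L = 36000 bits.
Transmission delay per hop = L/R = 36000/5400000000 = 6.66667 μs; 4 hops → 26.6667 μs.
Propagation delays (d/s per hop): 8636.36, 15000, 10731.7, 0.309 μs; sum = 34368.4 μs.
End-to-end = 34400 μs.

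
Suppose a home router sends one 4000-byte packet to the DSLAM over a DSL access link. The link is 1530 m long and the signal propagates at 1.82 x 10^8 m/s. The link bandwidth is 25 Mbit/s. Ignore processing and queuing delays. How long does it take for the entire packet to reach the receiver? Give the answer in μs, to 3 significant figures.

1290 μs

L = 4000 × 8 = 32000 bits.
Transmission delay = L/R = 32000 / 25000000 = 1280 μs.
Propagation delay = d/s = 1530 m / 182000000 m/s = 8.40659 μs.
Total = 1290 μs.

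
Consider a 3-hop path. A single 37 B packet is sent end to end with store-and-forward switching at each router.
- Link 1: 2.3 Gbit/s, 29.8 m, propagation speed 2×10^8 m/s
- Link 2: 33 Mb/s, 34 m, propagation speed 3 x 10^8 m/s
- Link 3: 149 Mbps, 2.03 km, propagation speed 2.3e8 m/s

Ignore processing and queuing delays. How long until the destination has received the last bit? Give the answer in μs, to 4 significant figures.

L = 37 × 8 = 296 bits.
Transmission delays (L/R per hop): 0.128696, 8.9697, 1.98658 μs; sum = 11.085 μs.
Propagation delays (d/s per hop): 0.149, 0.113333, 8.82609 μs; sum = 9.08842 μs.
End-to-end = 20.17 μs.

20.17 μs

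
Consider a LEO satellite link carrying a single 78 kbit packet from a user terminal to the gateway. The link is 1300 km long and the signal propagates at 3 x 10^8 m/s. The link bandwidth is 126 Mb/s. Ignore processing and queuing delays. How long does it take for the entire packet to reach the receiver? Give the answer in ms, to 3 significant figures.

L = 78000 bits.
Transmission delay = L/R = 78000 / 126000000 = 0.619048 ms.
Propagation delay = d/s = 1300000 m / 300000000 m/s = 4.33333 ms.
Total = 4.95 ms.

4.95 ms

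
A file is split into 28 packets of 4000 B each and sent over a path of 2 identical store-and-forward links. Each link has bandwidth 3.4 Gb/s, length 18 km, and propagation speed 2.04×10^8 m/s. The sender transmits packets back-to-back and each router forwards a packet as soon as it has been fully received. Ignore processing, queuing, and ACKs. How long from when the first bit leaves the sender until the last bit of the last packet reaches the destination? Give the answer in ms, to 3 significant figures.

0.449 ms

Per-hop transmission t_tx = L/R = 32000/3400000000 = 0.00941176 ms.
Per-hop propagation t_prop = 18000/204000000 = 0.0882353 ms.
Pipeline fill: first packet needs 2·t_tx to clear all hops; remaining 27 packets each add one t_tx.
Total = (2+28-1)·t_tx + 2·t_prop = 29·0.00941176 + 2·0.0882353 = 0.449 ms.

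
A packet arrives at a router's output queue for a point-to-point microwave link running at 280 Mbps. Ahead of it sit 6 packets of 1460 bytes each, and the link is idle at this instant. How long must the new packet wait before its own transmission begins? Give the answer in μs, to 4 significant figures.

250.3 μs

Each queued packet: L/R = 11680/280000000 = 41.7143 μs.
6 queued → 250.286 μs.
Queuing delay = 250.3 μs.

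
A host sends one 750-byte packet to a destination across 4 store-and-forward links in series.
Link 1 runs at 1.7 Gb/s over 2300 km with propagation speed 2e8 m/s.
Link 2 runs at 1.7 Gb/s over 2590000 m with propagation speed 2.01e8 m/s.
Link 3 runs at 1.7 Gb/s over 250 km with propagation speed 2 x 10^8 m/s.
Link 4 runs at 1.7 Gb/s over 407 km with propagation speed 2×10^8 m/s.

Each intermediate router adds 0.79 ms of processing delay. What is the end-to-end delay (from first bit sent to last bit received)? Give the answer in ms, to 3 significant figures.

30.1 ms

L = 750 × 8 = 6000 bits.
Transmission delay per hop = L/R = 6000/1700000000 = 0.00352941 ms; 4 hops → 0.0141176 ms.
Propagation delays (d/s per hop): 11.5, 12.8856, 1.25, 2.035 ms; sum = 27.6706 ms.
Processing at 3 router(s): 3 × 0.79 ms = 2.37 ms.
End-to-end = 30.1 ms.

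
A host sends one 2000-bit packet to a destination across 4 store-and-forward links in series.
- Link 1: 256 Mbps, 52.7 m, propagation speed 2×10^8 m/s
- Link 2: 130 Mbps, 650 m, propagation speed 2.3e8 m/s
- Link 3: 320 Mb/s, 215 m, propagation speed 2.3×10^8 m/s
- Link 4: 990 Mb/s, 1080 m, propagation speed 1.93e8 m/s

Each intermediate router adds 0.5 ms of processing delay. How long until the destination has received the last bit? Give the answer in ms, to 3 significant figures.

Transmission delays (L/R per hop): 0.0078125, 0.0153846, 0.00625, 0.0020202 ms; sum = 0.0314673 ms.
Propagation delays (d/s per hop): 0.0002635, 0.00282609, 0.000934783, 0.00559585 ms; sum = 0.00962022 ms.
Processing at 3 router(s): 3 × 0.5 ms = 1.5 ms.
End-to-end = 1.54 ms.

1.54 ms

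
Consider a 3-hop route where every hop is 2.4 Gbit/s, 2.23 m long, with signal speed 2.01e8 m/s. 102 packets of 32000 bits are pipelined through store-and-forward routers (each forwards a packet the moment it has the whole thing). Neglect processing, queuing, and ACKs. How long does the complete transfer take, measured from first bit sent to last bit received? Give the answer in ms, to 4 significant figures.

Per-hop transmission t_tx = L/R = 32000/2400000000 = 0.0133333 ms.
Per-hop propagation t_prop = 2.23/2.01e+08 = 1.10945e-05 ms.
Pipeline fill: first packet needs 3·t_tx to clear all hops; remaining 101 packets each add one t_tx.
Total = (3+102-1)·t_tx + 3·t_prop = 104·0.0133333 + 3·1.10945e-05 = 1.387 ms.

1.387 ms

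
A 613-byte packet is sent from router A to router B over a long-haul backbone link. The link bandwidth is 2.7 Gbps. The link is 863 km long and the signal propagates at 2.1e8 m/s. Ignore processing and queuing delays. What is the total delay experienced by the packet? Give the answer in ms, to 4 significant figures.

L = 613 × 8 = 4904 bits.
Transmission delay = L/R = 4904 / 2700000000 = 0.0018163 ms.
Propagation delay = d/s = 863000 m / 210000000 m/s = 4.10952 ms.
Total = 4.111 ms.

4.111 ms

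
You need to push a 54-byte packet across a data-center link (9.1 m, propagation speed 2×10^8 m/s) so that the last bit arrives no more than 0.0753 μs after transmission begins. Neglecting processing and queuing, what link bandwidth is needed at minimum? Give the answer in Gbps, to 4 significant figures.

L = 432 bits.
Propagation delay = 9.1 / 200000000 = 0.0455 μs.
Transmission budget = 0.0753 − 0.0455 = 0.0298 μs.
R ≥ L / t_tx = 432 bits / 2.98e-08 s = 14.50 Gbps.

14.50 Gbps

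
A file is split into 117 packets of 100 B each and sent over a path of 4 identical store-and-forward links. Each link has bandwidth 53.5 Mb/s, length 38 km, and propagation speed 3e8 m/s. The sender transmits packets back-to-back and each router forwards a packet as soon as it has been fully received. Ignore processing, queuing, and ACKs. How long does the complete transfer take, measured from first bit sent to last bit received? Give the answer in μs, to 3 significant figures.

2300 μs

Per-hop transmission t_tx = L/R = 800/53500000 = 14.9533 μs.
Per-hop propagation t_prop = 38000/300000000 = 126.667 μs.
Pipeline fill: first packet needs 4·t_tx to clear all hops; remaining 116 packets each add one t_tx.
Total = (4+117-1)·t_tx + 4·t_prop = 120·14.9533 + 4·126.667 = 2300 μs.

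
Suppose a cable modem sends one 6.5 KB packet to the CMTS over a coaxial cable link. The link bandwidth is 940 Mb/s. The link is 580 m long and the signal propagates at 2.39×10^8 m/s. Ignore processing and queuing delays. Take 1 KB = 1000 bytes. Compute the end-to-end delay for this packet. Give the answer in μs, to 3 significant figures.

L = 52000 bits.
Transmission delay = L/R = 52000 / 940000000 = 55.3191 μs.
Propagation delay = d/s = 580 m / 239000000 m/s = 2.42678 μs.
Total = 57.7 μs.

57.7 μs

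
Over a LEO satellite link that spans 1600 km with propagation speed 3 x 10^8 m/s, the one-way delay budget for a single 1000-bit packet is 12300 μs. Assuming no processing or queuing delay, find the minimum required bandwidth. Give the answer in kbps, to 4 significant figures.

143.5 kbps

Propagation delay = 1600000 / 300000000 = 5333.33 μs.
Transmission budget = 12300 − 5333.33 = 6966.67 μs.
R ≥ L / t_tx = 1000 bits / 0.00696667 s = 143.5 kbps.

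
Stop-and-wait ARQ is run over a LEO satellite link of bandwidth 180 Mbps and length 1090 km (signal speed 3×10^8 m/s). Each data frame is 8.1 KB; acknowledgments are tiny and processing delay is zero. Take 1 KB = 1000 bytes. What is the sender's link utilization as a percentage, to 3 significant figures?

4.72 %

t_tx = L/R = 64800/180000000 = 0.00036 s.
t_prop = 1090000/300000000 = 0.00363333 s; RTT = 0.00726667 s.
Cycle = t_tx + RTT = 0.00762667 s.
Utilization = t_tx / cycle = 0.00036/0.00762667 = 4.72 %.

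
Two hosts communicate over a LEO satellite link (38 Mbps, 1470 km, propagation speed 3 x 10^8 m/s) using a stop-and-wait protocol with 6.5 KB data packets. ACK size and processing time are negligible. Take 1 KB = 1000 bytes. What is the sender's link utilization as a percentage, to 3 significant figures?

12.3 %

t_tx = L/R = 52000/38000000 = 0.00136842 s.
t_prop = 1470000/300000000 = 0.0049 s; RTT = 0.0098 s.
Cycle = t_tx + RTT = 0.0111684 s.
Utilization = t_tx / cycle = 0.00136842/0.0111684 = 12.3 %.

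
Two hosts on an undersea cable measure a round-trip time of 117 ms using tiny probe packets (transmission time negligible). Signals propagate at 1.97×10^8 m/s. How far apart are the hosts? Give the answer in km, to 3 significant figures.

11500 km

One-way propagation = RTT/2 = 58.5 ms.
d = s × t = 197000000 × 0.0585 = 11500 km.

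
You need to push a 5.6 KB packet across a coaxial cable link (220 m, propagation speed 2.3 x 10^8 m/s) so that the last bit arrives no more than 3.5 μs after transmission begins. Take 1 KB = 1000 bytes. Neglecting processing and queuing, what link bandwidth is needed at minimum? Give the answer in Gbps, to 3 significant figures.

17.6 Gbps

L = 44800 bits.
Propagation delay = 220 / 2.3e+08 = 0.956522 μs.
Transmission budget = 3.5 − 0.956522 = 2.54348 μs.
R ≥ L / t_tx = 44800 bits / 2.54348e-06 s = 17.6 Gbps.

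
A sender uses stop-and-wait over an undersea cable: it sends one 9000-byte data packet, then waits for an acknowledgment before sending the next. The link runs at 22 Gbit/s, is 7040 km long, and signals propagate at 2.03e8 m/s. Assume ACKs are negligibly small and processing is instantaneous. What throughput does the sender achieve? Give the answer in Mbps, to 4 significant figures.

t_tx = L/R = 72000/22000000000 = 3.27273e-06 s.
t_prop = 7040000/2.03e+08 = 0.0346798 s; RTT = 0.0693596 s.
Cycle = t_tx + RTT = 0.0693629 s.
Throughput = L / cycle = 72000 / 0.0693629 = 1.038 Mbps.

1.038 Mbps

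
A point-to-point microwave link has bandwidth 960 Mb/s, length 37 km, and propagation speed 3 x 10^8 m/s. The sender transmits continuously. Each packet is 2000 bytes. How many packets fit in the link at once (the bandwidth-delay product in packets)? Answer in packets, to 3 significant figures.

Propagation delay = 37000 / 300000000 = 0.000123333 s.
BDP = R × t_prop = 960000000 × 0.000123333 = 118400 bits.
In packets of 16000 bits: 7.40 packets.

7.40 packets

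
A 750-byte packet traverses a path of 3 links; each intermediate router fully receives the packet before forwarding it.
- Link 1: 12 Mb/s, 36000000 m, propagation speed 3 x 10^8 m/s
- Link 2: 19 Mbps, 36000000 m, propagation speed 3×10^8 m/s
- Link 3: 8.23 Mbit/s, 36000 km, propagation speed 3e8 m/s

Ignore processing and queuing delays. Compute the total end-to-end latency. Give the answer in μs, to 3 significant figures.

362000 μs

L = 750 × 8 = 6000 bits.
Transmission delays (L/R per hop): 500, 315.789, 729.04 μs; sum = 1544.83 μs.
Propagation delays (d/s per hop): 120000, 120000, 120000 μs; sum = 360000 μs.
End-to-end = 362000 μs.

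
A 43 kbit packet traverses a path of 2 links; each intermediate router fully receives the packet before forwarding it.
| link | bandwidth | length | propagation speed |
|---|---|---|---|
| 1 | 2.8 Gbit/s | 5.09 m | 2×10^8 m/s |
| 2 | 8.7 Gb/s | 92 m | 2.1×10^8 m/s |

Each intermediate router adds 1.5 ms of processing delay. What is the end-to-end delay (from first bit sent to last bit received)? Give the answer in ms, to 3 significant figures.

1.52 ms

L = 43000 bits.
Transmission delays (L/R per hop): 0.0153571, 0.00494253 ms; sum = 0.0202997 ms.
Propagation delays (d/s per hop): 2.545e-05, 0.000438095 ms; sum = 0.000463545 ms.
Processing at 1 router(s): 1 × 1.5 ms = 1.5 ms.
End-to-end = 1.52 ms.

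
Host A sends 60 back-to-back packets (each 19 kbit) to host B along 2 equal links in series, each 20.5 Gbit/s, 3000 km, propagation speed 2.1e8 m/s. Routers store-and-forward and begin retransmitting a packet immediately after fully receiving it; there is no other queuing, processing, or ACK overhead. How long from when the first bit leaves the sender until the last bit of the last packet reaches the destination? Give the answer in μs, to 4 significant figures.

28630 μs

Per-hop transmission t_tx = L/R = 19000/20500000000 = 0.926829 μs.
Per-hop propagation t_prop = 3000000/210000000 = 14285.7 μs.
Pipeline fill: first packet needs 2·t_tx to clear all hops; remaining 59 packets each add one t_tx.
Total = (2+60-1)·t_tx + 2·t_prop = 61·0.926829 + 2·14285.7 = 28630 μs.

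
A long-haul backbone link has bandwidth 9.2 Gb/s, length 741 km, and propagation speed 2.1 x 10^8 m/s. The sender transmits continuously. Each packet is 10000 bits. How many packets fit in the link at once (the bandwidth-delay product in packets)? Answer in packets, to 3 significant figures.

3250 packets

Propagation delay = 741000 / 210000000 = 0.00352857 s.
BDP = R × t_prop = 9200000000 × 0.00352857 = 32462900 bits.
In packets of 10000 bits: 3250 packets.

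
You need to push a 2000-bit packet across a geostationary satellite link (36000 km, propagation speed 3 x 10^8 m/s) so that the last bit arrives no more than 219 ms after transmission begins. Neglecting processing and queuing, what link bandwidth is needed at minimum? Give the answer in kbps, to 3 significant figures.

20.2 kbps

Propagation delay = 36000000 / 300000000 = 120 ms.
Transmission budget = 219 − 120 = 99 ms.
R ≥ L / t_tx = 2000 bits / 0.099 s = 20.2 kbps.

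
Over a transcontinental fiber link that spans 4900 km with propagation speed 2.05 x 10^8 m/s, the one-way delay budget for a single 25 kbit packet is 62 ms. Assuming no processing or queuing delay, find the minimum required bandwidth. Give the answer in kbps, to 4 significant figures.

656.2 kbps

Propagation delay = 4900000 / 2.05e+08 = 23.9024 ms.
Transmission budget = 62 − 23.9024 = 38.0976 ms.
R ≥ L / t_tx = 25000 bits / 0.0380976 s = 656.2 kbps.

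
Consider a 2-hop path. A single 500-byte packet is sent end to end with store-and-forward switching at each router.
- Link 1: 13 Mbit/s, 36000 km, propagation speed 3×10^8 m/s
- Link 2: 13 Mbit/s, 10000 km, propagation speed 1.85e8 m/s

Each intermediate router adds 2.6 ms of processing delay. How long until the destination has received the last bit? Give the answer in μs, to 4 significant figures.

177300 μs

L = 500 × 8 = 4000 bits.
Transmission delay per hop = L/R = 4000/13000000 = 307.692 μs; 2 hops → 615.385 μs.
Propagation delays (d/s per hop): 120000, 54054.1 μs; sum = 174054 μs.
Processing at 1 router(s): 1 × 2.6 ms = 2600 μs.
End-to-end = 177300 μs.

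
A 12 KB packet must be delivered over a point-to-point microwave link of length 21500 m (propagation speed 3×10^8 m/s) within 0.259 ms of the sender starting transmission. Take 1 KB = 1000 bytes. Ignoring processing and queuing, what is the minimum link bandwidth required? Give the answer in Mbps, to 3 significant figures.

L = 96000 bits.
Propagation delay = 21500 / 300000000 = 0.0716667 ms.
Transmission budget = 0.259 − 0.0716667 = 0.187333 ms.
R ≥ L / t_tx = 96000 bits / 0.000187333 s = 512 Mbps.

512 Mbps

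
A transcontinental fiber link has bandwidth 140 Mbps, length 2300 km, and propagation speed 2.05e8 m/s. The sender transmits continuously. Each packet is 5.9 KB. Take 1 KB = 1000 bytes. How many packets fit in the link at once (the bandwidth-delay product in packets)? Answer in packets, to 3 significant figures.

Propagation delay = 2300000 / 2.05e+08 = 0.0112195 s.
BDP = R × t_prop = 140000000 × 0.0112195 = 1570730 bits.
In packets of 47200 bits: 33.3 packets.

33.3 packets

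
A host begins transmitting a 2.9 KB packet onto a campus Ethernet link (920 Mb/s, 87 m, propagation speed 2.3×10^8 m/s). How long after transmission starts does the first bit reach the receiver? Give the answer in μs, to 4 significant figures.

First bit experiences only propagation delay: d/s = 87/2.3e+08 = 0.3783 μs.

0.3783 μs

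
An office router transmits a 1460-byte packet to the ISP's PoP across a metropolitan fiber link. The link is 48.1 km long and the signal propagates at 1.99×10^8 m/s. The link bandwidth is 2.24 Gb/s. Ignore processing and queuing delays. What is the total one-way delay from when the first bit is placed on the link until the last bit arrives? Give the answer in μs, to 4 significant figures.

L = 1460 × 8 = 11680 bits.
Transmission delay = L/R = 11680 / 2240000000 = 5.21429 μs.
Propagation delay = d/s = 48100 m / 199000000 m/s = 241.709 μs.
Total = 246.9 μs.

246.9 μs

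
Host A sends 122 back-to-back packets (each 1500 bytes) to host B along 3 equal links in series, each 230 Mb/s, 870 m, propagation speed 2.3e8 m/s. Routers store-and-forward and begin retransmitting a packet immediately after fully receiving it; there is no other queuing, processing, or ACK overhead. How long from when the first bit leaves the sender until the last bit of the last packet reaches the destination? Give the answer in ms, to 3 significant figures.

Per-hop transmission t_tx = L/R = 12000/230000000 = 0.0521739 ms.
Per-hop propagation t_prop = 870/2.3e+08 = 0.00378261 ms.
Pipeline fill: first packet needs 3·t_tx to clear all hops; remaining 121 packets each add one t_tx.
Total = (3+122-1)·t_tx + 3·t_prop = 124·0.0521739 + 3·0.00378261 = 6.48 ms.

6.48 ms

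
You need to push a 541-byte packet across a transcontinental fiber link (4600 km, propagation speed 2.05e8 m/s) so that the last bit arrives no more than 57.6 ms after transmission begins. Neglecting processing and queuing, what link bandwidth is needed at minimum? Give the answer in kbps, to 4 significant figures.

123.1 kbps

L = 4328 bits.
Propagation delay = 4600000 / 2.05e+08 = 22.439 ms.
Transmission budget = 57.6 − 22.439 = 35.161 ms.
R ≥ L / t_tx = 4328 bits / 0.035161 s = 123.1 kbps.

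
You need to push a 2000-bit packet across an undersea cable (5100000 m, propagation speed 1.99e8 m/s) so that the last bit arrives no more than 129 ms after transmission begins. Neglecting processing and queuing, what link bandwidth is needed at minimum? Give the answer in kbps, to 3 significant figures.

19.3 kbps

Propagation delay = 5100000 / 199000000 = 25.6281 ms.
Transmission budget = 129 − 25.6281 = 103.372 ms.
R ≥ L / t_tx = 2000 bits / 0.103372 s = 19.3 kbps.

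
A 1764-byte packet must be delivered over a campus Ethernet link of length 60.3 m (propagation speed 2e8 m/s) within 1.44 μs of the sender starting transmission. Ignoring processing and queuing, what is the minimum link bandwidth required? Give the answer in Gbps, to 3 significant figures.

12.4 Gbps

L = 14112 bits.
Propagation delay = 60.3 / 200000000 = 0.3015 μs.
Transmission budget = 1.44 − 0.3015 = 1.1385 μs.
R ≥ L / t_tx = 14112 bits / 1.1385e-06 s = 12.4 Gbps.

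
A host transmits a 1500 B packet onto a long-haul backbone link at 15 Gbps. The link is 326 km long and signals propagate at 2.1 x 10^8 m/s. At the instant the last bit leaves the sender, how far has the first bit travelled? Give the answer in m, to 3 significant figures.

168 m

t_tx = L/R = 12000/15000000000 = 8e-07 s.
Distance = s × t_tx = 210000000 × 8e-07 = 168 m.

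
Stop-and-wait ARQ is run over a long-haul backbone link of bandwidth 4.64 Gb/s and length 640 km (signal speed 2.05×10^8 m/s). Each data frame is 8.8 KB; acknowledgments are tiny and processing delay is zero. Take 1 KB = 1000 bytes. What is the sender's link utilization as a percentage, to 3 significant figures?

t_tx = L/R = 70400/4640000000 = 1.51724e-05 s.
t_prop = 640000/2.05e+08 = 0.00312195 s; RTT = 0.0062439 s.
Cycle = t_tx + RTT = 0.00625907 s.
Utilization = t_tx / cycle = 1.51724e-05/0.00625907 = 0.242 %.

0.242 %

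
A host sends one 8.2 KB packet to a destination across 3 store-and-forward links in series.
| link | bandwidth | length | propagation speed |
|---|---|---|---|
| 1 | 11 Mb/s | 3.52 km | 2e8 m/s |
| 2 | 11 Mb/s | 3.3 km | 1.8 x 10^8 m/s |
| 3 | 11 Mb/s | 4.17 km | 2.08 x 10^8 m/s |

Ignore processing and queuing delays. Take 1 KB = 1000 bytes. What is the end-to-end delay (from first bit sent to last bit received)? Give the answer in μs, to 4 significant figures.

L = 65600 bits.
Transmission delay per hop = L/R = 65600/11000000 = 5963.64 μs; 3 hops → 17890.9 μs.
Propagation delays (d/s per hop): 17.6, 18.3333, 20.0481 μs; sum = 55.9814 μs.
End-to-end = 17950 μs.

17950 μs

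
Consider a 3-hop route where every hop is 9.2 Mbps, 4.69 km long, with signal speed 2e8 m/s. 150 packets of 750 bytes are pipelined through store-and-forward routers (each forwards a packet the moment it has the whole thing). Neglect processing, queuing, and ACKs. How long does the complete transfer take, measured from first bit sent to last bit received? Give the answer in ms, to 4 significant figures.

Per-hop transmission t_tx = L/R = 6000/9200000 = 0.652174 ms.
Per-hop propagation t_prop = 4690/200000000 = 0.02345 ms.
Pipeline fill: first packet needs 3·t_tx to clear all hops; remaining 149 packets each add one t_tx.
Total = (3+150-1)·t_tx + 3·t_prop = 152·0.652174 + 3·0.02345 = 99.20 ms.

99.20 ms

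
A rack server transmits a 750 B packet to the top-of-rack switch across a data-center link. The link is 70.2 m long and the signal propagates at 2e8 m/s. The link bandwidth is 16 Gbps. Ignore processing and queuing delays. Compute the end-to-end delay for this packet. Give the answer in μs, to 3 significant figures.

0.726 μs

L = 750 × 8 = 6000 bits.
Transmission delay = L/R = 6000 / 16000000000 = 0.375 μs.
Propagation delay = d/s = 70.2 m / 200000000 m/s = 0.351 μs.
Total = 0.726 μs.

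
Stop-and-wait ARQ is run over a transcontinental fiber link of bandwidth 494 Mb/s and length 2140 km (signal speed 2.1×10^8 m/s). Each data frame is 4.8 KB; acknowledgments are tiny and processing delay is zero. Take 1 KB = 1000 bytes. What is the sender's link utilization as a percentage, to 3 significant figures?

0.380 %

t_tx = L/R = 38400/494000000 = 7.77328e-05 s.
t_prop = 2140000/210000000 = 0.0101905 s; RTT = 0.020381 s.
Cycle = t_tx + RTT = 0.0204587 s.
Utilization = t_tx / cycle = 7.77328e-05/0.0204587 = 0.380 %.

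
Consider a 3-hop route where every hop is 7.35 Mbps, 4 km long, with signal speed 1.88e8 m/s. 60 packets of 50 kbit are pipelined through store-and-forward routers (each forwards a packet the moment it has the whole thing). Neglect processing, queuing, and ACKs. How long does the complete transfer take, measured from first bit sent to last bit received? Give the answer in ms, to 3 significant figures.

422 ms

Per-hop transmission t_tx = L/R = 50000/7350000 = 6.80272 ms.
Per-hop propagation t_prop = 4000/188000000 = 0.0212766 ms.
Pipeline fill: first packet needs 3·t_tx to clear all hops; remaining 59 packets each add one t_tx.
Total = (3+60-1)·t_tx + 3·t_prop = 62·6.80272 + 3·0.0212766 = 422 ms.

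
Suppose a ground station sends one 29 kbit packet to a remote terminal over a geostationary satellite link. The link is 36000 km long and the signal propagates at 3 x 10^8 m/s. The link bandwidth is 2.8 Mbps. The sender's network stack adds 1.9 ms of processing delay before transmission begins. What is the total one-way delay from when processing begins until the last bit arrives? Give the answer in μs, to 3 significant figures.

132000 μs

L = 29000 bits.
Transmission delay = L/R = 29000 / 2800000 = 10357.1 μs.
Propagation delay = d/s = 36000000 m / 300000000 m/s = 120000 μs.
Plus processing delay 1.9 ms = 1900 μs.
Total = 132000 μs.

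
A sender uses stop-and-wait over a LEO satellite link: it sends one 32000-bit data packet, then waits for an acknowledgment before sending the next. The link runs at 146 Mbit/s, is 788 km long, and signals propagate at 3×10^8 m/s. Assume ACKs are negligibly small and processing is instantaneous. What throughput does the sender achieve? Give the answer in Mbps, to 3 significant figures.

t_tx = L/R = 32000/146000000 = 0.000219178 s.
t_prop = 788000/300000000 = 0.00262667 s; RTT = 0.00525333 s.
Cycle = t_tx + RTT = 0.00547251 s.
Throughput = L / cycle = 32000 / 0.00547251 = 5.85 Mbps.

5.85 Mbps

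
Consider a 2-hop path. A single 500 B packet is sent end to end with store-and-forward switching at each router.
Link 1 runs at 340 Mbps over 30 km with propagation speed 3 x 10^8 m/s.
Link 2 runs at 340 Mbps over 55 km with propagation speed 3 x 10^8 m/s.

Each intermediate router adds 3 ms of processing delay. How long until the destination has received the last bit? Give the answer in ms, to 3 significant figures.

3.31 ms

L = 500 × 8 = 4000 bits.
Transmission delay per hop = L/R = 4000/340000000 = 0.0117647 ms; 2 hops → 0.0235294 ms.
Propagation delays (d/s per hop): 0.1, 0.183333 ms; sum = 0.283333 ms.
Processing at 1 router(s): 1 × 3 ms = 3 ms.
End-to-end = 3.31 ms.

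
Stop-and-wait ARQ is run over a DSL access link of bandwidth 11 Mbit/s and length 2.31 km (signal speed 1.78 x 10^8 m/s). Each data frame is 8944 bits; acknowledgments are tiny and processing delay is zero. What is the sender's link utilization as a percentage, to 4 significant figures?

96.91 %

t_tx = L/R = 8944/11000000 = 0.000813091 s.
t_prop = 2310/178000000 = 1.29775e-05 s; RTT = 2.59551e-05 s.
Cycle = t_tx + RTT = 0.000839046 s.
Utilization = t_tx / cycle = 0.000813091/0.000839046 = 96.91 %.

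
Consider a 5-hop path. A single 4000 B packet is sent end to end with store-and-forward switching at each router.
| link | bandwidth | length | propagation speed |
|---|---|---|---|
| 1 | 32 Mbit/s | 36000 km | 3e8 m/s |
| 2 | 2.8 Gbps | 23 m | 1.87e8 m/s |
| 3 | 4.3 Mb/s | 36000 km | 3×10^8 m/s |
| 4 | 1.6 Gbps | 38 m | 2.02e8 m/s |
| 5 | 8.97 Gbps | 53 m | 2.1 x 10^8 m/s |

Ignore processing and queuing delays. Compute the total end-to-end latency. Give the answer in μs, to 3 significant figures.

L = 4000 × 8 = 32000 bits.
Transmission delays (L/R per hop): 1000, 11.4286, 7441.86, 20, 3.56745 μs; sum = 8476.86 μs.
Propagation delays (d/s per hop): 120000, 0.122995, 120000, 0.188119, 0.252381 μs; sum = 240001 μs.
End-to-end = 248000 μs.

248000 μs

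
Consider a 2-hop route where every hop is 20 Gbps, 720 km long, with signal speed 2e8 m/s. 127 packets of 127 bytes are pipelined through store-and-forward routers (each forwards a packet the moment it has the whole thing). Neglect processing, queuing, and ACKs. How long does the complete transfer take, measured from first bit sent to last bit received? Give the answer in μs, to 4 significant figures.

Per-hop transmission t_tx = L/R = 1016/20000000000 = 0.0508 μs.
Per-hop propagation t_prop = 720000/200000000 = 3600 μs.
Pipeline fill: first packet needs 2·t_tx to clear all hops; remaining 126 packets each add one t_tx.
Total = (2+127-1)·t_tx + 2·t_prop = 128·0.0508 + 2·3600 = 7207 μs.

7207 μs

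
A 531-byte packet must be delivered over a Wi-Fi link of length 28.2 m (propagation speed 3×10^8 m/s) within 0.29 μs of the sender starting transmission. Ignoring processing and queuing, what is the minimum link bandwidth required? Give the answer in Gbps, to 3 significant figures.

21.7 Gbps

L = 4248 bits.
Propagation delay = 28.2 / 300000000 = 0.094 μs.
Transmission budget = 0.29 − 0.094 = 0.196 μs.
R ≥ L / t_tx = 4248 bits / 1.96e-07 s = 21.7 Gbps.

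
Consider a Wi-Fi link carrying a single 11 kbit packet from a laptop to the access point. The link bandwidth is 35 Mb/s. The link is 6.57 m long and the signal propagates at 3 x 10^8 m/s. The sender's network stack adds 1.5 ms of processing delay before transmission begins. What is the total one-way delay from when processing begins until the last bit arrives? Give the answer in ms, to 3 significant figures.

1.81 ms

L = 11000 bits.
Transmission delay = L/R = 11000 / 35000000 = 0.314286 ms.
Propagation delay = d/s = 6.57 m / 300000000 m/s = 2.19e-05 ms.
Plus processing delay 1.5 ms = 1.5 ms.
Total = 1.81 ms.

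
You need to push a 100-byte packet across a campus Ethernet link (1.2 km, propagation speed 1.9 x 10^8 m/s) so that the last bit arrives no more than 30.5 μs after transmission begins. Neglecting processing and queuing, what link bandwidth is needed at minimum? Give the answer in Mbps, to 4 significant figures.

L = 800 bits.
Propagation delay = 1200 / 190000000 = 6.31579 μs.
Transmission budget = 30.5 − 6.31579 = 24.1842 μs.
R ≥ L / t_tx = 800 bits / 2.41842e-05 s = 33.08 Mbps.

33.08 Mbps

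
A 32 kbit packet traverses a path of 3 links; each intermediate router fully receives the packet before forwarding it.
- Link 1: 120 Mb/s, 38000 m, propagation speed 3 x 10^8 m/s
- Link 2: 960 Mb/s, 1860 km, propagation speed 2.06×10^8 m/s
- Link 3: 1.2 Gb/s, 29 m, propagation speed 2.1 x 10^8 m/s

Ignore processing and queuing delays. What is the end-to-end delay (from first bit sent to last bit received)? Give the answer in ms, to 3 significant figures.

L = 32000 bits.
Transmission delays (L/R per hop): 0.266667, 0.0333333, 0.0266667 ms; sum = 0.326667 ms.
Propagation delays (d/s per hop): 0.126667, 9.02913, 0.000138095 ms; sum = 9.15593 ms.
End-to-end = 9.48 ms.

9.48 ms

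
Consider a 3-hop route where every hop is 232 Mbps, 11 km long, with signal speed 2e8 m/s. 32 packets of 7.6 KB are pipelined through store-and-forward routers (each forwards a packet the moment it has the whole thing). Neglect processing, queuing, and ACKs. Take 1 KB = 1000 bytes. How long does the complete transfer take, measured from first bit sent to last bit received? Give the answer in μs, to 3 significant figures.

Per-hop transmission t_tx = L/R = 60800/232000000 = 262.069 μs.
Per-hop propagation t_prop = 11000/200000000 = 55 μs.
Pipeline fill: first packet needs 3·t_tx to clear all hops; remaining 31 packets each add one t_tx.
Total = (3+32-1)·t_tx + 3·t_prop = 34·262.069 + 3·55 = 9080 μs.

9080 μs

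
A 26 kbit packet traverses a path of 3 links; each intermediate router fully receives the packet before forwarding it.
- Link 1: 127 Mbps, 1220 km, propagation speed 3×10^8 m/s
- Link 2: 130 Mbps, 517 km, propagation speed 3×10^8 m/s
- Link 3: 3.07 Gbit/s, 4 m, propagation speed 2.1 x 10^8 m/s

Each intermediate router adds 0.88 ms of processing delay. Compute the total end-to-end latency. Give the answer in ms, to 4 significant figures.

L = 26000 bits.
Transmission delays (L/R per hop): 0.204724, 0.2, 0.00846906 ms; sum = 0.413193 ms.
Propagation delays (d/s per hop): 4.06667, 1.72333, 1.90476e-05 ms; sum = 5.79002 ms.
Processing at 2 router(s): 2 × 0.88 ms = 1.76 ms.
End-to-end = 7.963 ms.

7.963 ms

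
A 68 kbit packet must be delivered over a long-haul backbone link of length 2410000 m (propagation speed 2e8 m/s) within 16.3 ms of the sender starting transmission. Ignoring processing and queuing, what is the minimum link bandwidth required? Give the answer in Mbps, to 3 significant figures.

16.0 Mbps

Propagation delay = 2410000 / 200000000 = 12.05 ms.
Transmission budget = 16.3 − 12.05 = 4.25 ms.
R ≥ L / t_tx = 68000 bits / 0.00425 s = 16.0 Mbps.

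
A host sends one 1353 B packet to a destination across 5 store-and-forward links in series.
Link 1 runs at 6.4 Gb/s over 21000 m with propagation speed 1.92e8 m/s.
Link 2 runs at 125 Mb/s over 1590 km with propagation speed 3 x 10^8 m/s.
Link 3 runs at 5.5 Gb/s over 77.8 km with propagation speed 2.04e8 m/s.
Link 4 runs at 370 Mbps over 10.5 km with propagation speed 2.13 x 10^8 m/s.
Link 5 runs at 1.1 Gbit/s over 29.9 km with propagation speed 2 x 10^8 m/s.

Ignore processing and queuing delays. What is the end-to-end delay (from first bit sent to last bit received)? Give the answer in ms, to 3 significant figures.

6.12 ms

L = 1353 × 8 = 10824 bits.
Transmission delays (L/R per hop): 0.00169125, 0.086592, 0.001968, 0.0292541, 0.00984 ms; sum = 0.129345 ms.
Propagation delays (d/s per hop): 0.109375, 5.3, 0.381373, 0.0492958, 0.1495 ms; sum = 5.98954 ms.
End-to-end = 6.12 ms.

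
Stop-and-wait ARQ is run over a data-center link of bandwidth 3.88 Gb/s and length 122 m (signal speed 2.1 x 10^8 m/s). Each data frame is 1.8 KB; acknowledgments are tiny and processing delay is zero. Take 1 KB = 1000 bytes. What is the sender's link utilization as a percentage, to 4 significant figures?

t_tx = L/R = 14400/3880000000 = 3.71134e-06 s.
t_prop = 122/210000000 = 5.80952e-07 s; RTT = 1.1619e-06 s.
Cycle = t_tx + RTT = 4.87324e-06 s.
Utilization = t_tx / cycle = 3.71134e-06/4.87324e-06 = 76.16 %.

76.16 %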